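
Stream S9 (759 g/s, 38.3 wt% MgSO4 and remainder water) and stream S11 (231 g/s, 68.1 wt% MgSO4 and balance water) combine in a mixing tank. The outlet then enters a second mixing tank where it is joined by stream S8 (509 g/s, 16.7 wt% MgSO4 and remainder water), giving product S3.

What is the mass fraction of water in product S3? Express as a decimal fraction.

0.644

Overall, product flow = 1499 g/s.
water in = 759×0.617 + 231×0.319 + 509×0.833 = 965.99 g/s.
water fraction in S3 = 0.644.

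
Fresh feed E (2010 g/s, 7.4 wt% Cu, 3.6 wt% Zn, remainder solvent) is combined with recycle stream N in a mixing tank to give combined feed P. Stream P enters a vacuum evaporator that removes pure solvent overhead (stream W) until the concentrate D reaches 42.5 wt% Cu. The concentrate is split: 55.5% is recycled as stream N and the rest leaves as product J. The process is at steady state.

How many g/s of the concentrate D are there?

786.5 g/s

Overall Cu balance (none leaves overhead): Cu in fresh feed = Cu in product, i.e. 2010×0.074 = (1−0.555)·D·0.425.
D = 148.74/(0.425×0.445) = 786.46 g/s.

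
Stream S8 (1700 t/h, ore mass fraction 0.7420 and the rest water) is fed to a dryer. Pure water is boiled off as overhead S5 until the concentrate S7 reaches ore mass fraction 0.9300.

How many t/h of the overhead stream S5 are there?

ore is conserved: 1700×0.742 = 1261.4 t/h all reports to the concentrate.
Concentrate = 1261.4/(target fraction) = 1356.3 t/h.
Overhead = 1700 − 1356.3 = 343.66 t/h.

343.7 t/h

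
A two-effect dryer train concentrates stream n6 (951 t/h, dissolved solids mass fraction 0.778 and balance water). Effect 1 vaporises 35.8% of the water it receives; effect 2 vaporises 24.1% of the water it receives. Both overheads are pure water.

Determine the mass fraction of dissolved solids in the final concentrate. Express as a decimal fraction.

water in feed = 951×0.222 = 211.12 t/h.
After stage 1: water left = (1−0.358)×211.12 = 135.54; stream total = 875.42 t/h.
After stage 2: water left = (1−0.241)×135.54 = 102.88; final concentrate = 842.75 t/h.
dissolved solids fraction = 739.88/842.75 = 0.878.

0.878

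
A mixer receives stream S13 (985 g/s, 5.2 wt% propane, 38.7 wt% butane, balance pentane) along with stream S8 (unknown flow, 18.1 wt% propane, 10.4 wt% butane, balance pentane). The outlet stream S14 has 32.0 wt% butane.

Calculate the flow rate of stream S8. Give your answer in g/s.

305.5 g/s

Let S8 be the unknown flow. Total out = 985 + S8.
butane balance: 381.19 + 0.104·S8 = 0.320·(985 + S8)
(0.104 − 0.320)·S8 = 0.320×985 − 381.19 = -65.995
S8 = -65.995 / -0.216 = 305.53 g/s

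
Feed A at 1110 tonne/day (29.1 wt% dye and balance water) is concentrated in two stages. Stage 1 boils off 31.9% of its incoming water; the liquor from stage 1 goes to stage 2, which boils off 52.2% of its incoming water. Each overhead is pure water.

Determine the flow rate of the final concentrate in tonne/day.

579.2 tonne/day

water in feed = 1110×0.709 = 786.99 tonne/day.
After stage 1: water left = (1−0.319)×786.99 = 535.94; stream total = 858.95 tonne/day.
After stage 2: water left = (1−0.522)×535.94 = 256.18; final concentrate = 579.19 tonne/day.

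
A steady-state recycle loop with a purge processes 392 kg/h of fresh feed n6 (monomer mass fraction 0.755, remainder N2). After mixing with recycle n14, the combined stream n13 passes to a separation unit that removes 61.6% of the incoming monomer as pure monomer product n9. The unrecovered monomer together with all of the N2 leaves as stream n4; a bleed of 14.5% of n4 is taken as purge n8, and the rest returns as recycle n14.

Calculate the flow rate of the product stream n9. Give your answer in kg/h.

monomer in n13: m_A = 392×0.755 + (1−0.145)·(1−0.616)·m_A, so m_A = 295.96/0.6717 = 440.63 kg/h.
Product n9 = 0.616×440.63 = 271.43 kg/h.

271.4 kg/h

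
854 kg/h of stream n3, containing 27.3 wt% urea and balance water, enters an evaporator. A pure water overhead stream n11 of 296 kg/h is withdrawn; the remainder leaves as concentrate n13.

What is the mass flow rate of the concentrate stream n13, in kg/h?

558 kg/h

Concentrate = 854 − 296 = 558 kg/h.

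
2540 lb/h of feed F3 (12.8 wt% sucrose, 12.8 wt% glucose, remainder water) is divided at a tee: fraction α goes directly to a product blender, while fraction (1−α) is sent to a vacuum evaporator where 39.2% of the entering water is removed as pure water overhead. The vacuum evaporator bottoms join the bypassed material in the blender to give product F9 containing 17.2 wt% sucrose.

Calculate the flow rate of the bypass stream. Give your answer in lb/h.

312.1 lb/h

All 2540×0.128 = 325.12 lb/h of sucrose reaches F9, so F9 = 325.12/0.172 = 1890.2 lb/h and vapour = 649.77 lb/h.
The evaporator receives (1−α)·2540 of feed at 0.744 water and removes 0.392 of that water:
0.392×0.744×(1−α)×2540 = 649.77
(1−α) = 649.77/740.79 = 0.8771;  α = 0.1229.
Bypass flow = 0.1229×2540 = 312.08 lb/h.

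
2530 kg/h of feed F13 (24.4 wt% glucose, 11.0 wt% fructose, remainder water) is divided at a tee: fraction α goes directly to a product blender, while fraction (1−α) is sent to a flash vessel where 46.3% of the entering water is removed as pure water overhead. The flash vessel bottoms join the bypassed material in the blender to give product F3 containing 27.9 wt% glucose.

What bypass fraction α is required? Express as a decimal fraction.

0.581

All 2530×0.244 = 617.32 kg/h of glucose reaches F3, so F3 = 617.32/0.279 = 2212.6 kg/h and vapour = 317.38 kg/h.
The evaporator receives (1−α)·2530 of feed at 0.646 water and removes 0.463 of that water:
0.463×0.646×(1−α)×2530 = 317.38
(1−α) = 317.38/756.72 = 0.4194;  α = 0.5806.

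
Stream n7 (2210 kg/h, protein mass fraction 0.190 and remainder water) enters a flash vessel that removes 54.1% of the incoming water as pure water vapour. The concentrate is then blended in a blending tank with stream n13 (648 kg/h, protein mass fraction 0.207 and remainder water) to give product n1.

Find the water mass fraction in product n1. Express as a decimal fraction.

Vapour removed = 0.541×0.810×2210 = 968.44 kg/h; concentrate = 1241.6 kg/h.
water reaching the mixer = 821.66 (from concentrate) + 648×0.793 = 1335.5 kg/h.
Product flow = 1241.6 + 648 = 1889.6 kg/h; water fraction = 0.707.

0.707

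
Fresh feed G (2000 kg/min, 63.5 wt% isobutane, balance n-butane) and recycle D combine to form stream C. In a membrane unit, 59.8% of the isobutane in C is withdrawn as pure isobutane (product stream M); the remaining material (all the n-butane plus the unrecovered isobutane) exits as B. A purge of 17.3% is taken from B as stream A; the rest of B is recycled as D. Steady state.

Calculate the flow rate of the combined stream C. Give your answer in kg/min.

6122 kg/min

n-butane enters only via G and leaves only via the purge: 2000×0.365 = 0.173×(n-butane in B), and the membrane unit passes all n-butane, so n-butane in C = n-butane in B = 4219.7 kg/min.
isobutane in C: m_A = 2000×0.635 + (1−0.173)·(1−0.598)·m_A, so m_A = 1270/0.6675 = 1902.5 kg/min.
C = 1902.5 + 4219.7 = 6122.1 kg/min.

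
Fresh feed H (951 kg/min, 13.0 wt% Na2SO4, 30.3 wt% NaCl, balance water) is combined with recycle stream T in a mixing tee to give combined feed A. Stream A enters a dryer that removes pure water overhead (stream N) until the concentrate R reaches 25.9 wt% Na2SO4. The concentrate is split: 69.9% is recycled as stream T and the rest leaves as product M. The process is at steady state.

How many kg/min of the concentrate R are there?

Overall Na2SO4 balance (none leaves overhead): Na2SO4 in fresh feed = Na2SO4 in product, i.e. 951×0.130 = (1−0.699)·R·0.259.
R = 123.63/(0.259×0.301) = 1585.8 kg/min.

1586 kg/min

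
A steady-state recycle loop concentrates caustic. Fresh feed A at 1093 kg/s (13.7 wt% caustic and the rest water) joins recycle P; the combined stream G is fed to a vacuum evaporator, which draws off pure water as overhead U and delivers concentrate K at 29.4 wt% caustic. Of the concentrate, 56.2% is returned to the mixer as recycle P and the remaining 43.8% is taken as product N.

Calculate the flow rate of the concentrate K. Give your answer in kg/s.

1163 kg/s

Overall caustic balance (none leaves overhead): caustic in fresh feed = caustic in product, i.e. 1093×0.137 = (1−0.562)·K·0.294.
K = 149.74/(0.294×0.438) = 1162.8 kg/s.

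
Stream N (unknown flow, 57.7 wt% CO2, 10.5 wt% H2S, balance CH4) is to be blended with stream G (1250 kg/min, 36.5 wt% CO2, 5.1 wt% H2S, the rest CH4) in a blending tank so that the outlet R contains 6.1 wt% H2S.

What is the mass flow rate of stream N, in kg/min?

Let N be the unknown flow. Total out = 1250 + N.
H2S balance: 63.75 + 0.105·N = 0.061·(1250 + N)
(0.105 − 0.061)·N = 0.061×1250 − 63.75 = 12.5
N = 12.5 / 0.044 = 284.09 kg/min

284.1 kg/min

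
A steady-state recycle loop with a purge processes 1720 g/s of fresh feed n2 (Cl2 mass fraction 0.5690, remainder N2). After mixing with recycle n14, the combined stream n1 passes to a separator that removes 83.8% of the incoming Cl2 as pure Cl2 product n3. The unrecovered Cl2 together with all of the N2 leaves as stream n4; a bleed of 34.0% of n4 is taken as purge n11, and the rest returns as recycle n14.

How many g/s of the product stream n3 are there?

918.3 g/s

Cl2 in n1: m_A = 1720×0.569 + (1−0.340)·(1−0.838)·m_A, so m_A = 978.68/0.8931 = 1095.8 g/s.
Product n3 = 0.838×1095.8 = 918.32 g/s.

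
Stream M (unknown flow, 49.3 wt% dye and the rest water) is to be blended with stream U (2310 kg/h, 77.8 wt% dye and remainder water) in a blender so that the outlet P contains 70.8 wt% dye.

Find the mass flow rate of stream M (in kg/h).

Let M be the unknown flow. Total out = 2310 + M.
dye balance: 1797.2 + 0.493·M = 0.708·(2310 + M)
(0.493 − 0.708)·M = 0.708×2310 − 1797.2 = -161.7
M = -161.7 / -0.215 = 752.09 kg/h

752.1 kg/h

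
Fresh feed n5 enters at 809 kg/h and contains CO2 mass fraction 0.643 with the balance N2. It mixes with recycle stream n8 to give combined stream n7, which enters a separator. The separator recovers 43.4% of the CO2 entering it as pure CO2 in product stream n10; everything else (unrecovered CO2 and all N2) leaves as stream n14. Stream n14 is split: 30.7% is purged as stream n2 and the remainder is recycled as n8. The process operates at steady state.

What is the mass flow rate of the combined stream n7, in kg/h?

N2 enters only via n5 and leaves only via the purge: 809×0.357 = 0.307×(N2 in n14), and the separator passes all N2, so N2 in n7 = N2 in n14 = 940.76 kg/h.
CO2 in n7: m_A = 809×0.643 + (1−0.307)·(1−0.434)·m_A, so m_A = 520.19/0.6078 = 855.91 kg/h.
n7 = 855.91 + 940.76 = 1796.7 kg/h.

1797 kg/h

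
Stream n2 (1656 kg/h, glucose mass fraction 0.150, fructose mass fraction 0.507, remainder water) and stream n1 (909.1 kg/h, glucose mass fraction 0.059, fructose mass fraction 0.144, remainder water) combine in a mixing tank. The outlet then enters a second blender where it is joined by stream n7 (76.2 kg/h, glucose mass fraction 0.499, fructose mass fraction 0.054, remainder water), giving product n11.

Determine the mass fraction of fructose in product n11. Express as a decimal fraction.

0.369

Overall, product flow = 2641.3 kg/h.
fructose in = 1656×0.507 + 909.1×0.144 + 76.2×0.054 = 974.62 kg/h.
fructose fraction in n11 = 0.369.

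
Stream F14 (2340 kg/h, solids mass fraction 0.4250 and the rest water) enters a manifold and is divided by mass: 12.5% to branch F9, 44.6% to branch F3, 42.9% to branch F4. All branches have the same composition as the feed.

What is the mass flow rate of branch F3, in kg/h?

1044 kg/h

Branch F3 flow = 0.446×2340 = 1043.6 kg/h.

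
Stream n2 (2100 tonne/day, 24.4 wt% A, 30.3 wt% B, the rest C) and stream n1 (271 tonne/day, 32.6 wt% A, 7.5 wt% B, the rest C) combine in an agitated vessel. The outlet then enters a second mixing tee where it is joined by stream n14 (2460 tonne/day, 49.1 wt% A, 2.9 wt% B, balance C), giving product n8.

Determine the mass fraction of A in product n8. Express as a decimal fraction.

0.3744

Overall, product flow = 4831 tonne/day.
A in = 2100×0.244 + 271×0.326 + 2460×0.491 = 1808.6 tonne/day.
A fraction in n8 = 0.3744.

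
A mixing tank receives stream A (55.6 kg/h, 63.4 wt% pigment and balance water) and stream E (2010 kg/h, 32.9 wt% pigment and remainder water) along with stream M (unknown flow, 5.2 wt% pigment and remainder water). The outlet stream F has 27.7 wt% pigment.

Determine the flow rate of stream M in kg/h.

Let M be the unknown flow. Total out = 2065.6 + M.
pigment balance: 696.54 + 0.052·M = 0.277·(2065.6 + M)
(0.052 − 0.277)·M = 0.277×2065.6 − 696.54 = -124.37
M = -124.37 / -0.225 = 552.75 kg/h

552.8 kg/h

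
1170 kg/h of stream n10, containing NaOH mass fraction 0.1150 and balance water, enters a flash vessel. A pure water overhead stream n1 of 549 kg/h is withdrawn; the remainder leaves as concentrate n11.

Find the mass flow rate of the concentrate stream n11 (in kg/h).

621 kg/h

Concentrate = 1170 − 549 = 621 kg/h.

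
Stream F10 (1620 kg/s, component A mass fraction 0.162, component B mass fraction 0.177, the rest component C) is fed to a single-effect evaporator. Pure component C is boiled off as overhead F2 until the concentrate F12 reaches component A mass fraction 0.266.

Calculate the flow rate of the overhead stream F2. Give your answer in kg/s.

633.4 kg/s

component A is conserved: 1620×0.162 = 262.44 kg/s all reports to the concentrate.
Concentrate = 262.44/(target fraction) = 986.62 kg/s.
Overhead = 1620 − 986.62 = 633.38 kg/s.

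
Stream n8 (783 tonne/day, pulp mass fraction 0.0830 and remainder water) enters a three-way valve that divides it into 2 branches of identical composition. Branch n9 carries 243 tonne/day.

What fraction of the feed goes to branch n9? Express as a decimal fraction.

0.310

Fraction to n9 = 243/783 = 0.3103.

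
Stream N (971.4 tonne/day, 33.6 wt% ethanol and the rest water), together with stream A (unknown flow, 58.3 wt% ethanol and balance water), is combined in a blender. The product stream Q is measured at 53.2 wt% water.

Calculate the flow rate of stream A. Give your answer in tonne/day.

Let A be the unknown flow. Total out = 971.4 + A.
water balance: 645.01 + 0.417·A = 0.532·(971.4 + A)
(0.417 − 0.532)·A = 0.532×971.4 − 645.01 = -128.22
A = -128.22 / -0.115 = 1115 tonne/day

1115 tonne/day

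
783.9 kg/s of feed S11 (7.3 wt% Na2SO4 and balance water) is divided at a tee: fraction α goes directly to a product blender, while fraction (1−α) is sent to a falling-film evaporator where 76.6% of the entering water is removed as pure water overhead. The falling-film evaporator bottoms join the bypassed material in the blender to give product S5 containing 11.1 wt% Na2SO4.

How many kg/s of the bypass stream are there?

406 kg/s

All 783.9×0.073 = 57.225 kg/s of Na2SO4 reaches S5, so S5 = 57.225/0.111 = 515.54 kg/s and vapour = 268.36 kg/s.
The evaporator receives (1−α)·783.9 of feed at 0.927 water and removes 0.766 of that water:
0.766×0.927×(1−α)×783.9 = 268.36
(1−α) = 268.36/556.63 = 0.4821;  α = 0.5179.
Bypass flow = 0.5179×783.9 = 405.97 kg/s.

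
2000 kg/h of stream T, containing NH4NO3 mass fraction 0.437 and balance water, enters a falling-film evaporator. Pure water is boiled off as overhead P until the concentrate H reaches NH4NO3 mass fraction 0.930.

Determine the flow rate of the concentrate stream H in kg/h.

NH4NO3 is conserved: 2000×0.437 = 874 kg/h all reports to the concentrate.
Concentrate = 874/(target fraction) = 939.78 kg/h.

939.8 kg/h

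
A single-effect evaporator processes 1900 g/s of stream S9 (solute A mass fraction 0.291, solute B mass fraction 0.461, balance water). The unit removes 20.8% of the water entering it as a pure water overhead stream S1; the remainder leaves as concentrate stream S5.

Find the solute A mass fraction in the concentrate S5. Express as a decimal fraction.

solute A is not removed: 1900×0.291 = 552.9 g/s of solute A enters S5.
water entering = 1900×0.248 = 471.2 g/s; overhead removed = 0.208×471.2 = 98.01 g/s.
Concentrate = 1900 − 98.01 = 1802 g/s.
Mass fraction = 552.9/1802 = 0.307.

0.307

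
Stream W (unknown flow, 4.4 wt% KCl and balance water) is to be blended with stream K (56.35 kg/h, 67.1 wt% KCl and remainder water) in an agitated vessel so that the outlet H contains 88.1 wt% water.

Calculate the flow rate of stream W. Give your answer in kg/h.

Let W be the unknown flow. Total out = 56.35 + W.
water balance: 18.539 + 0.956·W = 0.881·(56.35 + W)
(0.956 − 0.881)·W = 0.881×56.35 − 18.539 = 31.105
W = 31.105 / 0.075 = 414.74 kg/h

414.7 kg/h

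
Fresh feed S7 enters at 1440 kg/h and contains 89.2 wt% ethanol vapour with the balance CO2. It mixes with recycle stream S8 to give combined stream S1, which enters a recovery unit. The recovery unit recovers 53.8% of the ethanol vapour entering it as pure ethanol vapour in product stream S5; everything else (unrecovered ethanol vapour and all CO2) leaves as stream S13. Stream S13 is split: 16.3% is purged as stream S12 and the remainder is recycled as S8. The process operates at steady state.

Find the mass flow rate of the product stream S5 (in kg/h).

1127 kg/h

ethanol vapour in S1: m_A = 1440×0.892 + (1−0.163)·(1−0.538)·m_A, so m_A = 1284.5/0.6133 = 2094.4 kg/h.
Product S5 = 0.538×2094.4 = 1126.8 kg/h.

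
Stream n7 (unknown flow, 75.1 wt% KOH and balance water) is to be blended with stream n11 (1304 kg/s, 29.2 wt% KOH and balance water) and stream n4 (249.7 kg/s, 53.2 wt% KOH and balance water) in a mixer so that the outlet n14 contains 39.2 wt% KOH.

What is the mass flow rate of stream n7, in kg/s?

Let n7 be the unknown flow. Total out = 1553.7 + n7.
KOH balance: 513.61 + 0.751·n7 = 0.392·(1553.7 + n7)
(0.751 − 0.392)·n7 = 0.392×1553.7 − 513.61 = 95.442
n7 = 95.442 / 0.359 = 265.86 kg/s

265.9 kg/s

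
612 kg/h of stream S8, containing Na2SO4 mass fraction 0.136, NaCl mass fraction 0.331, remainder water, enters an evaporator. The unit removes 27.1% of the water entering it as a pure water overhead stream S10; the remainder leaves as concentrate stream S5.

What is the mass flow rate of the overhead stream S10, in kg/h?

water entering = 612×0.533 = 326.2 kg/h; overhead removed = 0.271×326.2 = 88.399 kg/h.

88.4 kg/h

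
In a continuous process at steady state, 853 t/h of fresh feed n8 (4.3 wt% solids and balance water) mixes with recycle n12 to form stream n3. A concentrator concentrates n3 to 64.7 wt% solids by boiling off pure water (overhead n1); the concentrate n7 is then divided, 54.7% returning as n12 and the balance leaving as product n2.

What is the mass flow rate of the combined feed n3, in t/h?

921.5 t/h

Overall solids balance (none leaves overhead): solids in fresh feed = solids in product, i.e. 853×0.043 = (1−0.547)·n7·0.647.
n7 = 36.679/(0.647×0.453) = 125.15 t/h.
Recycle n12 = 0.547×125.15 = 68.455 t/h.
Combined feed n3 = 853 + 68.455 = 921.45 t/h.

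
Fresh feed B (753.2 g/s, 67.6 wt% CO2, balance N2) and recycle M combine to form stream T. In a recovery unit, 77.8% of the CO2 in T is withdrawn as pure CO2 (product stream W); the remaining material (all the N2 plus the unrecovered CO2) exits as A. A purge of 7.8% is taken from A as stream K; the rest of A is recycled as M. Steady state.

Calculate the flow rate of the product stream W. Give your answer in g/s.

498.1 g/s

CO2 in T: m_A = 753.2×0.676 + (1−0.078)·(1−0.778)·m_A, so m_A = 509.16/0.7953 = 640.2 g/s.
Product W = 0.778×640.2 = 498.08 g/s.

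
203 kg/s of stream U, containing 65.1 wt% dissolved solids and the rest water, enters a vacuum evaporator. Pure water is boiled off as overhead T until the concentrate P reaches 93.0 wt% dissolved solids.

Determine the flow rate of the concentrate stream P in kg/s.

dissolved solids is conserved: 203×0.651 = 132.15 kg/s all reports to the concentrate.
Concentrate = 132.15/(target fraction) = 142.1 kg/s.

142.1 kg/s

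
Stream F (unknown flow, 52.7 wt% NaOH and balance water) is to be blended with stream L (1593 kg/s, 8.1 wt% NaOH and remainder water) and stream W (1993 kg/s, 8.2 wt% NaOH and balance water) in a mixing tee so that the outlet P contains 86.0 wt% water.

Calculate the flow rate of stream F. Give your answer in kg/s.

541.6 kg/s

Let F be the unknown flow. Total out = 3586 + F.
water balance: 3293.5 + 0.473·F = 0.860·(3586 + F)
(0.473 − 0.860)·F = 0.860×3586 − 3293.5 = -209.58
F = -209.58 / -0.387 = 541.55 kg/s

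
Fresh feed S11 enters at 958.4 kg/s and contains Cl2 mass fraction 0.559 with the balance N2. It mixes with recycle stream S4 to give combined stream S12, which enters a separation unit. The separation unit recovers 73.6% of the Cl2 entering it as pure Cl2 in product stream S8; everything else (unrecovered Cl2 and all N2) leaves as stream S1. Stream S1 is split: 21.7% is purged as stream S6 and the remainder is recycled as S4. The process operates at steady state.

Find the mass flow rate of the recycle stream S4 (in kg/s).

N2 enters only via S11 and leaves only via the purge: 958.4×0.441 = 0.217×(N2 in S1), and the separation unit passes all N2, so N2 in S12 = N2 in S1 = 1947.7 kg/s.
Cl2 in S12: m_A = 958.4×0.559 + (1−0.217)·(1−0.736)·m_A, so m_A = 535.75/0.7933 = 675.35 kg/s.
S1 = (1−0.736)×675.35 + 1947.7 = 2126 kg/s.
Recycle S4 = (1−0.217)×2126 = 1664.7 kg/s.

1665 kg/s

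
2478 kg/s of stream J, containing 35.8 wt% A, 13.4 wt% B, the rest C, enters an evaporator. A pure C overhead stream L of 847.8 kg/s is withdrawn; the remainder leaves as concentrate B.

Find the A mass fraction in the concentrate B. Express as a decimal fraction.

0.5442

A is not removed: 2478×0.358 = 887.12 kg/s of A enters B.
Concentrate = 2478 − 847.8 = 1630.2 kg/s.
Mass fraction = 887.12/1630.2 = 0.5442.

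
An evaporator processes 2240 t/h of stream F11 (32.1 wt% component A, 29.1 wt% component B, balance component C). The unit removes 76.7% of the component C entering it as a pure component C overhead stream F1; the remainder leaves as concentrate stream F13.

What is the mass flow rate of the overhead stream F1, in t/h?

component C entering = 2240×0.388 = 869.12 t/h; overhead removed = 0.767×869.12 = 666.62 t/h.

666.6 t/h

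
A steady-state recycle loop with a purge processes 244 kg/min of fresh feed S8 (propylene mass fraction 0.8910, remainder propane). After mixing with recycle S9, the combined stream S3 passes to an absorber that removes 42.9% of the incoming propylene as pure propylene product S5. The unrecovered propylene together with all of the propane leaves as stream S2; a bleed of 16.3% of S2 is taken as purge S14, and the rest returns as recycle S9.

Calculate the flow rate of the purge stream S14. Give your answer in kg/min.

65.35 kg/min

propane enters only via S8 and leaves only via the purge: 244×0.109 = 0.163×(propane in S2), and the absorber passes all propane, so propane in S3 = propane in S2 = 163.17 kg/min.
propylene in S3: m_A = 244×0.891 + (1−0.163)·(1−0.429)·m_A, so m_A = 217.4/0.5221 = 416.42 kg/min.
S2 = (1−0.429)×416.42 + 163.17 = 400.94 kg/min.
Purge S14 = 0.163×400.94 = 65.354 kg/min.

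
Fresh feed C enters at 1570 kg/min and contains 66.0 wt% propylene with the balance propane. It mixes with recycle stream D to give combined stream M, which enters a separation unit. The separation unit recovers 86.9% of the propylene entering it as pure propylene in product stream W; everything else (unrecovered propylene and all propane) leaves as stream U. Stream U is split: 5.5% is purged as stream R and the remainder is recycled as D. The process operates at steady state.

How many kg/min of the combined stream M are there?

propane enters only via C and leaves only via the purge: 1570×0.340 = 0.055×(propane in U), and the separation unit passes all propane, so propane in M = propane in U = 9705.5 kg/min.
propylene in M: m_A = 1570×0.660 + (1−0.055)·(1−0.869)·m_A, so m_A = 1036.2/0.8762 = 1182.6 kg/min.
M = 1182.6 + 9705.5 = 10888 kg/min.

10890 kg/min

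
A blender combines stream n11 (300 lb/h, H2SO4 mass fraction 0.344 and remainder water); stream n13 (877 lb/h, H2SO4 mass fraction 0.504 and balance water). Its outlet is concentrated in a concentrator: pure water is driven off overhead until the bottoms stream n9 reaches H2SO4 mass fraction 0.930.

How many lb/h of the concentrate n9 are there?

586.2 lb/h

H2SO4 entering = 300×0.344 + 877×0.504 = 545.21 lb/h.
All H2SO4 reports to n9, so n9 = 545.21/0.930 = 586.25 lb/h.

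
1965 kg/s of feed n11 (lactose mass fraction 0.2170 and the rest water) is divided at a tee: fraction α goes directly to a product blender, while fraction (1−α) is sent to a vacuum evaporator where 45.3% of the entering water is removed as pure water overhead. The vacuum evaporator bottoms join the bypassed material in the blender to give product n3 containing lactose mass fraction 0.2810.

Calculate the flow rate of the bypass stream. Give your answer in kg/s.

703.2 kg/s

All 1965×0.217 = 426.4 kg/s of lactose reaches n3, so n3 = 426.4/0.281 = 1517.5 kg/s and vapour = 447.54 kg/s.
The evaporator receives (1−α)·1965 of feed at 0.783 water and removes 0.453 of that water:
0.453×0.783×(1−α)×1965 = 447.54
(1−α) = 447.54/696.98 = 0.6421;  α = 0.3579.
Bypass flow = 0.3579×1965 = 703.24 kg/s.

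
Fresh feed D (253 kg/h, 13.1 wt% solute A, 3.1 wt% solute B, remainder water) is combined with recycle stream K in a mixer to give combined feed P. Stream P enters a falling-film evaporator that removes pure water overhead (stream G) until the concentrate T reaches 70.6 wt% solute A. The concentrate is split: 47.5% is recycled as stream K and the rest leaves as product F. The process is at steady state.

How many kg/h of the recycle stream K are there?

42.47 kg/h

Overall solute A balance (none leaves overhead): solute A in fresh feed = solute A in product, i.e. 253×0.131 = (1−0.475)·T·0.706.
T = 33.143/(0.706×0.525) = 89.419 kg/h.
Recycle K = 0.475×89.419 = 42.474 kg/h.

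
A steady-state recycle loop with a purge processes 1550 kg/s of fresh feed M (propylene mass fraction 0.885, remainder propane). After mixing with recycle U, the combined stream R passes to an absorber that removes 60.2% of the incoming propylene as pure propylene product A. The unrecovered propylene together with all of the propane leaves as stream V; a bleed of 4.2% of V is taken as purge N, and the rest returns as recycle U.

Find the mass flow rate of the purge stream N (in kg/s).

215.3 kg/s

propane enters only via M and leaves only via the purge: 1550×0.115 = 0.042×(propane in V), and the absorber passes all propane, so propane in R = propane in V = 4244 kg/s.
propylene in R: m_A = 1550×0.885 + (1−0.042)·(1−0.602)·m_A, so m_A = 1371.8/0.6187 = 2217.1 kg/s.
V = (1−0.602)×2217.1 + 4244 = 5126.5 kg/s.
Purge N = 0.042×5126.5 = 215.31 kg/s.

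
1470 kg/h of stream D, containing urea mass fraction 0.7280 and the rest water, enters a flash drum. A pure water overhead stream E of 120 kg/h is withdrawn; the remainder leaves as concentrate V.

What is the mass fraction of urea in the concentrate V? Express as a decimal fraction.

urea is not removed: 1470×0.728 = 1070.2 kg/h of urea enters V.
Concentrate = 1470 − 120 = 1350 kg/h.
Mass fraction = 1070.2/1350 = 0.7927.

0.7927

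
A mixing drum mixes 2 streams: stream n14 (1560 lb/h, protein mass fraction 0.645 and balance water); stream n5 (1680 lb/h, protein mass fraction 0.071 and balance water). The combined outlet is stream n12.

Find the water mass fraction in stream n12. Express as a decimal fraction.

Total flow out = 1560 + 1680 = 3240 lb/h.
water in = 1560×0.355 + 1680×0.929 = 2114.5 lb/h.
water mass fraction in n12 = 2114.5/3240 = 0.653.

0.653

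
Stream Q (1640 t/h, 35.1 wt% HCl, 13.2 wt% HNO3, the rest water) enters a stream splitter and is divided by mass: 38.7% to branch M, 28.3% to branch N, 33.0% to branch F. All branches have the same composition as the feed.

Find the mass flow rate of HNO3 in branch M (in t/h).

83.78 t/h

Branch M total = 0.387×1640 = 634.68 t/h.
HNO3 in M = 0.132×634.68 = 83.778 t/h.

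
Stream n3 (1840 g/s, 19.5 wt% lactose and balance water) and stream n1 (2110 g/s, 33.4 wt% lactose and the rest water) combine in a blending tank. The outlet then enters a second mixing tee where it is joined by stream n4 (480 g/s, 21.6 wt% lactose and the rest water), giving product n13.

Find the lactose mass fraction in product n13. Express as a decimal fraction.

Overall, product flow = 4430 g/s.
lactose in = 1840×0.195 + 2110×0.334 + 480×0.216 = 1167.2 g/s.
lactose fraction in n13 = 0.2635.

0.2635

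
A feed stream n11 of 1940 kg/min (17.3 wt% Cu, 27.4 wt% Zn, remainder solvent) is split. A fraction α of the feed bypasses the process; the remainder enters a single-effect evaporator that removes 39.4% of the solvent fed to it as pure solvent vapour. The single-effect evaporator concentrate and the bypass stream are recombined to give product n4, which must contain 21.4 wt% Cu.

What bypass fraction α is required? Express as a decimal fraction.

All 1940×0.173 = 335.62 kg/min of Cu reaches n4, so n4 = 335.62/0.214 = 1568.3 kg/min and vapour = 371.68 kg/min.
The evaporator receives (1−α)·1940 of feed at 0.553 solvent and removes 0.394 of that solvent:
0.394×0.553×(1−α)×1940 = 371.68
(1−α) = 371.68/422.69 = 0.8793;  α = 0.1207.

0.121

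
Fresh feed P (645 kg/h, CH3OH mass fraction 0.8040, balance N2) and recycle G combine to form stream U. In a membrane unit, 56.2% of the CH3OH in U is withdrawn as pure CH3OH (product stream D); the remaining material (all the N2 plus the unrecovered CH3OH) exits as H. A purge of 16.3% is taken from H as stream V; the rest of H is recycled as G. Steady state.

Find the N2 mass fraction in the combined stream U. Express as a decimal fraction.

0.4865

N2 enters only via P and leaves only via the purge: 645×0.196 = 0.163×(N2 in H), and the membrane unit passes all N2, so N2 in U = N2 in H = 775.58 kg/h.
CH3OH in U: m_A = 645×0.804 + (1−0.163)·(1−0.562)·m_A, so m_A = 518.58/0.6334 = 818.73 kg/h.
U = 818.73 + 775.58 = 1594.3 kg/h.
N2 fraction in U = 775.58/1594.3 = 0.4865.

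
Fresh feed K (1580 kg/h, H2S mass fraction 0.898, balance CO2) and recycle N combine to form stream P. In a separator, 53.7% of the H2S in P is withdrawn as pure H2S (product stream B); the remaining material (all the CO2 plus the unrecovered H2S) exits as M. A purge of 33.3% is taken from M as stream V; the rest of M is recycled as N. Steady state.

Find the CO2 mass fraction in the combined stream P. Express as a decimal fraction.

CO2 enters only via K and leaves only via the purge: 1580×0.102 = 0.333×(CO2 in M), and the separator passes all CO2, so CO2 in P = CO2 in M = 483.96 kg/h.
H2S in P: m_A = 1580×0.898 + (1−0.333)·(1−0.537)·m_A, so m_A = 1418.8/0.6912 = 2052.8 kg/h.
P = 2052.8 + 483.96 = 2536.7 kg/h.
CO2 fraction in P = 483.96/2536.7 = 0.191.

0.191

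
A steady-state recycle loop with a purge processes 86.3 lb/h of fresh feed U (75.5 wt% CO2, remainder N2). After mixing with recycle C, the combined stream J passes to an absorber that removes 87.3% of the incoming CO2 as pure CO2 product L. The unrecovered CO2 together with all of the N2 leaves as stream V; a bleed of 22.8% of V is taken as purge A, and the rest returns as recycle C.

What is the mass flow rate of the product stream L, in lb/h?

63.06 lb/h

CO2 in J: m_A = 86.3×0.755 + (1−0.228)·(1−0.873)·m_A, so m_A = 65.156/0.9020 = 72.239 lb/h.
Product L = 0.873×72.239 = 63.065 lb/h.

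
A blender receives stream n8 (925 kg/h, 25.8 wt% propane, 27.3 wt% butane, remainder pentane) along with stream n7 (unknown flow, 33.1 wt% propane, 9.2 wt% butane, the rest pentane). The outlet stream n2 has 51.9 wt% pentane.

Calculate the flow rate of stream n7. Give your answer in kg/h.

Let n7 be the unknown flow. Total out = 925 + n7.
pentane balance: 433.82 + 0.577·n7 = 0.519·(925 + n7)
(0.577 − 0.519)·n7 = 0.519×925 − 433.82 = 46.25
n7 = 46.25 / 0.058 = 797.41 kg/h

797.4 kg/h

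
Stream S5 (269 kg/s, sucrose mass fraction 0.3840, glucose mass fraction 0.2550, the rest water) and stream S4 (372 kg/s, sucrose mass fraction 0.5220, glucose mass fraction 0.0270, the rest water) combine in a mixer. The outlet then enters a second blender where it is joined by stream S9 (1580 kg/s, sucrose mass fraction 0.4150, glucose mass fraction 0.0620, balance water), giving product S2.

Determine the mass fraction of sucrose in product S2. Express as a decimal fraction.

0.4292

Overall, product flow = 2221 kg/s.
sucrose in = 269×0.384 + 372×0.522 + 1580×0.415 = 953.18 kg/s.
sucrose fraction in S2 = 0.4292.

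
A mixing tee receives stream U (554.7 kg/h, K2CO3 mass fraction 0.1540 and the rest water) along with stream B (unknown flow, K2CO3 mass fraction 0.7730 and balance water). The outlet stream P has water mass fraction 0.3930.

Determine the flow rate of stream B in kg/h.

Let B be the unknown flow. Total out = 554.7 + B.
water balance: 469.28 + 0.227·B = 0.393·(554.7 + B)
(0.227 − 0.393)·B = 0.393×554.7 − 469.28 = -251.28
B = -251.28 / -0.166 = 1513.7 kg/h

1514 kg/h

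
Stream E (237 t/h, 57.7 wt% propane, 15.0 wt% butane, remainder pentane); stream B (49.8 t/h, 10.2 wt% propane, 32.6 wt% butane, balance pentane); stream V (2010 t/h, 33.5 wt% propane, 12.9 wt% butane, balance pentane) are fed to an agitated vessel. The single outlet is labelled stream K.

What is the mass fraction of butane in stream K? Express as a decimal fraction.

Total flow out = 237 + 49.8 + 2010 = 2296.8 t/h.
butane in = 237×0.150 + 49.8×0.326 + 2010×0.129 = 311.07 t/h.
butane mass fraction in K = 311.07/2296.8 = 0.135.

0.135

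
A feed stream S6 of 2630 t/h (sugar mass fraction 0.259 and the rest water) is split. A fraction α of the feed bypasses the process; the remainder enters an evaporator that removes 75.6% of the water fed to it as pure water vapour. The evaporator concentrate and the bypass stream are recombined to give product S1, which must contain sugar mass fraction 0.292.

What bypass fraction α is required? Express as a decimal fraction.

All 2630×0.259 = 681.17 t/h of sugar reaches S1, so S1 = 681.17/0.292 = 2332.8 t/h and vapour = 297.23 t/h.
The evaporator receives (1−α)·2630 of feed at 0.741 water and removes 0.756 of that water:
0.756×0.741×(1−α)×2630 = 297.23
(1−α) = 297.23/1473.3 = 0.2017;  α = 0.7983.

0.798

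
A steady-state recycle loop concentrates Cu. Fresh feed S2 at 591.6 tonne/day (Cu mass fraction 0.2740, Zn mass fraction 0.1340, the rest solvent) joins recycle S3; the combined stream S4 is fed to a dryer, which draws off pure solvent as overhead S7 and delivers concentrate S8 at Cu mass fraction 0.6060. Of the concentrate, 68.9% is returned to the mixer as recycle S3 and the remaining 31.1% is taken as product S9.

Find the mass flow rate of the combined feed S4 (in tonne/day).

Overall Cu balance (none leaves overhead): Cu in fresh feed = Cu in product, i.e. 591.6×0.274 = (1−0.689)·S8·0.606.
S8 = 162.1/(0.606×0.311) = 860.09 tonne/day.
Recycle S3 = 0.689×860.09 = 592.6 tonne/day.
Combined feed S4 = 591.6 + 592.6 = 1184.2 tonne/day.

1184 tonne/day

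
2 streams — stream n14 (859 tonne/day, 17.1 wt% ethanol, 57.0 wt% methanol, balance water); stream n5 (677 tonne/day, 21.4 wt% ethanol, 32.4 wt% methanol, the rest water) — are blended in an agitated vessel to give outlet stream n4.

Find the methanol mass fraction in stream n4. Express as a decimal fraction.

Total flow out = 859 + 677 = 1536 tonne/day.
methanol in = 859×0.570 + 677×0.324 = 708.98 tonne/day.
methanol mass fraction in n4 = 708.98/1536 = 0.4616.

0.4616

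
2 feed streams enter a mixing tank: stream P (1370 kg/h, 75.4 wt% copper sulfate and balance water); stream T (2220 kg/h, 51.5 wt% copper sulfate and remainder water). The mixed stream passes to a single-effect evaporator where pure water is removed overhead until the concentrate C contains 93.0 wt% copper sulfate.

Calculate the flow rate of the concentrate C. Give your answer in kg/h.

copper sulfate entering = 1370×0.754 + 2220×0.515 = 2176.3 kg/h.
All copper sulfate reports to C, so C = 2176.3/0.930 = 2340.1 kg/h.

2340 kg/h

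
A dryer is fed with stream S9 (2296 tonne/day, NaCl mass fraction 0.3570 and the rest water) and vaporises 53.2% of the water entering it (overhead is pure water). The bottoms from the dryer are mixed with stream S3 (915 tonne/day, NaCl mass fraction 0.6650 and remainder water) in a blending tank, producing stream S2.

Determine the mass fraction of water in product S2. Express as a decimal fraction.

Vapour removed = 0.532×0.643×2296 = 785.41 tonne/day; concentrate = 1510.6 tonne/day.
water reaching the mixer = 690.92 (from concentrate) + 915×0.335 = 997.45 tonne/day.
Product flow = 1510.6 + 915 = 2425.6 tonne/day; water fraction = 0.4112.

0.4112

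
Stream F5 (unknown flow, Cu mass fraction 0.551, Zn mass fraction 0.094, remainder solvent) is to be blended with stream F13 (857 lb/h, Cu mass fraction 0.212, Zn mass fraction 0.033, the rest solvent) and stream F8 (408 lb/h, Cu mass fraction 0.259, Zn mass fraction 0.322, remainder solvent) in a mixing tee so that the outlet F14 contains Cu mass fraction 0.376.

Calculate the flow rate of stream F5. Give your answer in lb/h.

1076 lb/h

Let F5 be the unknown flow. Total out = 1265 + F5.
Cu balance: 287.36 + 0.551·F5 = 0.376·(1265 + F5)
(0.551 − 0.376)·F5 = 0.376×1265 − 287.36 = 188.28
F5 = 188.28 / 0.175 = 1075.9 lb/h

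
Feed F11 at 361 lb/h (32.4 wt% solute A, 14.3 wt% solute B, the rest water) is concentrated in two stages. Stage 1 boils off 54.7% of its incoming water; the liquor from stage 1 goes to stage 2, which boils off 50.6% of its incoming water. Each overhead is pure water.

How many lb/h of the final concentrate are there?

211.6 lb/h

water in feed = 361×0.533 = 192.41 lb/h.
After stage 1: water left = (1−0.547)×192.41 = 87.163; stream total = 255.75 lb/h.
After stage 2: water left = (1−0.506)×87.163 = 43.059; final concentrate = 211.65 lb/h.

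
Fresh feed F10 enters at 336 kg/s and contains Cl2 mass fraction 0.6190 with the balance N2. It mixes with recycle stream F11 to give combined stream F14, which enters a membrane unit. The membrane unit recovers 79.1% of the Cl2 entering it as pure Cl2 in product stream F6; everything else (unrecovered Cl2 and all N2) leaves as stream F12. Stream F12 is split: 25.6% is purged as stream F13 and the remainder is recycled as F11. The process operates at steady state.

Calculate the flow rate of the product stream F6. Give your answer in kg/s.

Cl2 in F14: m_A = 336×0.619 + (1−0.256)·(1−0.791)·m_A, so m_A = 207.98/0.8445 = 246.28 kg/s.
Product F6 = 0.791×246.28 = 194.81 kg/s.

194.8 kg/s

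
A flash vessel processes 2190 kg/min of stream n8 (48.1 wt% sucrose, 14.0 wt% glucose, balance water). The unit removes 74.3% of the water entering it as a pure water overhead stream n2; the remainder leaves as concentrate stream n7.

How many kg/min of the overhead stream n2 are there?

water entering = 2190×0.379 = 830.01 kg/min; overhead removed = 0.743×830.01 = 616.7 kg/min.

616.7 kg/min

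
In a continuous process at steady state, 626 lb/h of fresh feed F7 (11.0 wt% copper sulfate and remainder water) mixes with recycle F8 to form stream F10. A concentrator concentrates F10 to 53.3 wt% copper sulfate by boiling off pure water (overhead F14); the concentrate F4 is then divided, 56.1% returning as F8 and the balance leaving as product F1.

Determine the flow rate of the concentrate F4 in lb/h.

294.3 lb/h

Overall copper sulfate balance (none leaves overhead): copper sulfate in fresh feed = copper sulfate in product, i.e. 626×0.110 = (1−0.561)·F4·0.533.
F4 = 68.86/(0.533×0.439) = 294.29 lb/h.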